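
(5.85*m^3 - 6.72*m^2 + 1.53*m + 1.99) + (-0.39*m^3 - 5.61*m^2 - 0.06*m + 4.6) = 5.46*m^3 - 12.33*m^2 + 1.47*m + 6.59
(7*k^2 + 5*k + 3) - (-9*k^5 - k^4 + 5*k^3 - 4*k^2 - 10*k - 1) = 9*k^5 + k^4 - 5*k^3 + 11*k^2 + 15*k + 4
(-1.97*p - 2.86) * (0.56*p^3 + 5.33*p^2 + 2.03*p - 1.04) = -1.1032*p^4 - 12.1017*p^3 - 19.2429*p^2 - 3.757*p + 2.9744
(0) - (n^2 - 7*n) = -n^2 + 7*n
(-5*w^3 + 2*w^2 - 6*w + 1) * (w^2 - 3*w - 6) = -5*w^5 + 17*w^4 + 18*w^3 + 7*w^2 + 33*w - 6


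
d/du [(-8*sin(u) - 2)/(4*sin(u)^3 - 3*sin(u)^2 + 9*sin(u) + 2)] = 2*(32*sin(u)^3 - 6*sin(u) + 1)*cos(u)/(4*sin(u)^3 - 3*sin(u)^2 + 9*sin(u) + 2)^2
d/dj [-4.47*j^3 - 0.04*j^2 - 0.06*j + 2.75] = -13.41*j^2 - 0.08*j - 0.06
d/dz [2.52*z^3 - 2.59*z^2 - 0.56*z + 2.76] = 7.56*z^2 - 5.18*z - 0.56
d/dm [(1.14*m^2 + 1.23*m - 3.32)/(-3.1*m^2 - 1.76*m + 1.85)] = (1.8066*m^2 - 16.366*m - 3.5677)/(9.61*m^4 + 10.912*m^3 - 8.3724*m^2 - 6.512*m + 3.4225)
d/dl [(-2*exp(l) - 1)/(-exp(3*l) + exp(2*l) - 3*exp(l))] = (-4*exp(3*l) - exp(2*l) + 2*exp(l) - 3)*exp(-l)/(exp(4*l) - 2*exp(3*l) + 7*exp(2*l) - 6*exp(l) + 9)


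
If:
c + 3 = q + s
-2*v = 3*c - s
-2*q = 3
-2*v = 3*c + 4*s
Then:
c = -9/2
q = -3/2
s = 0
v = 27/4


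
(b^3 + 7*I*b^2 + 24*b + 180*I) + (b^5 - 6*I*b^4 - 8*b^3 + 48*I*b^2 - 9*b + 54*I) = b^5 - 6*I*b^4 - 7*b^3 + 55*I*b^2 + 15*b + 234*I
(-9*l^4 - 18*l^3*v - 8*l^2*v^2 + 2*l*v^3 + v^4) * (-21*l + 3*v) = 189*l^5 + 351*l^4*v + 114*l^3*v^2 - 66*l^2*v^3 - 15*l*v^4 + 3*v^5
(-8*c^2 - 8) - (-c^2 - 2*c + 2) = -7*c^2 + 2*c - 10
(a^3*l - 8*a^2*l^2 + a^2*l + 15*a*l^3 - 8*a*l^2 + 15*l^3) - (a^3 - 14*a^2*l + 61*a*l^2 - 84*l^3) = a^3*l - a^3 - 8*a^2*l^2 + 15*a^2*l + 15*a*l^3 - 69*a*l^2 + 99*l^3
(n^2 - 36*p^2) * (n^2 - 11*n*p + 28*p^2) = n^4 - 11*n^3*p - 8*n^2*p^2 + 396*n*p^3 - 1008*p^4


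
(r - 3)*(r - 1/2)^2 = r^3 - 4*r^2 + 13*r/4 - 3/4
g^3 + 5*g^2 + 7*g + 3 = (g + 1)^2*(g + 3)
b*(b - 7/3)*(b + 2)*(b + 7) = b^4 + 20*b^3/3 - 7*b^2 - 98*b/3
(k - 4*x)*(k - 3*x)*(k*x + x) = k^3*x - 7*k^2*x^2 + k^2*x + 12*k*x^3 - 7*k*x^2 + 12*x^3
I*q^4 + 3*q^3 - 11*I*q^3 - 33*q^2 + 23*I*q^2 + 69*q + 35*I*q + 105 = (q - 7)*(q - 5)*(q - 3*I)*(I*q + I)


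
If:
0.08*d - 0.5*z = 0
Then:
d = 6.25*z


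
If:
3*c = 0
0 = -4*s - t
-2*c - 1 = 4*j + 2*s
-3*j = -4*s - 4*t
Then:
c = 0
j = -2/7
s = 1/14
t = -2/7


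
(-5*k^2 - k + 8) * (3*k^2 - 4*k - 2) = -15*k^4 + 17*k^3 + 38*k^2 - 30*k - 16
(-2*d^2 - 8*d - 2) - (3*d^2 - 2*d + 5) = -5*d^2 - 6*d - 7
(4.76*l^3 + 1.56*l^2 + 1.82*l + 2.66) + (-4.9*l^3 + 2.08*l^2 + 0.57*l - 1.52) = -0.140000000000001*l^3 + 3.64*l^2 + 2.39*l + 1.14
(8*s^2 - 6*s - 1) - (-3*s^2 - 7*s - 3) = 11*s^2 + s + 2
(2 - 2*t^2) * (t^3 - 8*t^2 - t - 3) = -2*t^5 + 16*t^4 + 4*t^3 - 10*t^2 - 2*t - 6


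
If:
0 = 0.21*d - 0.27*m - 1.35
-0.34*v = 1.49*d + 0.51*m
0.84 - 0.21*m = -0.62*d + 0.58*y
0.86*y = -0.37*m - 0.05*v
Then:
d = -1.93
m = -6.50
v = 18.21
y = 1.74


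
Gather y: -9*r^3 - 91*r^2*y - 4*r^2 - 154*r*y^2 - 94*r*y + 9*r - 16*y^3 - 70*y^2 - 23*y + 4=-9*r^3 - 4*r^2 + 9*r - 16*y^3 + y^2*(-154*r - 70) + y*(-91*r^2 - 94*r - 23) + 4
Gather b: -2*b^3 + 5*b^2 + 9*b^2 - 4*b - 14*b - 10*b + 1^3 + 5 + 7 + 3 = -2*b^3 + 14*b^2 - 28*b + 16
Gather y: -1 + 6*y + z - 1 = 6*y + z - 2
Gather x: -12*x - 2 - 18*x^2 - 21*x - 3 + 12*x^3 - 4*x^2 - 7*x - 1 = 12*x^3 - 22*x^2 - 40*x - 6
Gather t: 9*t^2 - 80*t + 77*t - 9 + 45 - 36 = 9*t^2 - 3*t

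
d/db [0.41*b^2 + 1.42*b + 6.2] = 0.82*b + 1.42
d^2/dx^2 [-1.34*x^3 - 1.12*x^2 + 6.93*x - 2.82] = -8.04*x - 2.24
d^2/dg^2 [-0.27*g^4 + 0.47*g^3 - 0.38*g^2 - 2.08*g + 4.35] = -3.24*g^2 + 2.82*g - 0.76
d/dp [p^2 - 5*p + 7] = 2*p - 5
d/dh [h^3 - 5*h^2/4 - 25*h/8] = 3*h^2 - 5*h/2 - 25/8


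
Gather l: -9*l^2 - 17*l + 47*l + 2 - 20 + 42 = -9*l^2 + 30*l + 24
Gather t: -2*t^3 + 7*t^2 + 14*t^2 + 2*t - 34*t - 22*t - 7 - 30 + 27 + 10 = -2*t^3 + 21*t^2 - 54*t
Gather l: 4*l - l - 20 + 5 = 3*l - 15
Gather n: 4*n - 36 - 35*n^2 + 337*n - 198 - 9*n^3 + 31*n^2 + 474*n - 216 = -9*n^3 - 4*n^2 + 815*n - 450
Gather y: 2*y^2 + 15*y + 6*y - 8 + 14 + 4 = 2*y^2 + 21*y + 10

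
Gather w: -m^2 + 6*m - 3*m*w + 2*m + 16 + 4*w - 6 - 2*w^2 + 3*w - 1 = -m^2 + 8*m - 2*w^2 + w*(7 - 3*m) + 9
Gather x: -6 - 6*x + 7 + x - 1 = -5*x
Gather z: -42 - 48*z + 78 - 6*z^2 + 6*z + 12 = -6*z^2 - 42*z + 48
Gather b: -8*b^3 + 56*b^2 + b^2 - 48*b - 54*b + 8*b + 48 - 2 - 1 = -8*b^3 + 57*b^2 - 94*b + 45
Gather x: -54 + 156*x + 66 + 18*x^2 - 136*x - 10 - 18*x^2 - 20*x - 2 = 0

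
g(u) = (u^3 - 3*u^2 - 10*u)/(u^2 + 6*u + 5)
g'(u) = (-2*u - 6)*(u^3 - 3*u^2 - 10*u)/(u^2 + 6*u + 5)^2 + (3*u^2 - 6*u - 10)/(u^2 + 6*u + 5)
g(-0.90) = 14.25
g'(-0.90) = -151.23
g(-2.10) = 0.47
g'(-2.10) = -4.70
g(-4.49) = 59.61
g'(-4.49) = -143.30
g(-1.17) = -9.20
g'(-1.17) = -53.46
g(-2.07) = 0.33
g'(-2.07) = -4.68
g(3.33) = -0.82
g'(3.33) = 0.38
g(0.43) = -0.61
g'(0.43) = -1.01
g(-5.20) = -202.06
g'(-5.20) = -936.59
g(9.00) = 2.83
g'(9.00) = 0.79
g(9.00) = 2.83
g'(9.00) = 0.79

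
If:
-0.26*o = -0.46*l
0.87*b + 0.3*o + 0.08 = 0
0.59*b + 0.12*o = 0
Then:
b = 0.13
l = -0.37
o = -0.65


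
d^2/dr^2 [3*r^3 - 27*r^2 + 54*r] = 18*r - 54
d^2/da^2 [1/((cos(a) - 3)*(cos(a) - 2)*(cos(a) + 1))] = (-90*(1 - cos(a)^2)^2 + 12*sin(a)^6 + 3*cos(a)^6 + 44*cos(a)^5 + 2*cos(a)^3 - 139*cos(a)^2 - 54*cos(a) + 128)/((cos(a) - 3)^3*(cos(a) - 2)^3*(cos(a) + 1)^3)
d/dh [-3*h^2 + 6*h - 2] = 6 - 6*h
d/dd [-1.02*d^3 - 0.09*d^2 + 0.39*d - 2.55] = -3.06*d^2 - 0.18*d + 0.39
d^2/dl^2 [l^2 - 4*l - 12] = 2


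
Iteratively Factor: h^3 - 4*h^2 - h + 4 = (h - 4)*(h^2 - 1) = (h - 4)*(h - 1)*(h + 1)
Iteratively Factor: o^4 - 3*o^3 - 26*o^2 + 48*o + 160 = (o + 2)*(o^3 - 5*o^2 - 16*o + 80) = (o + 2)*(o + 4)*(o^2 - 9*o + 20) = (o - 5)*(o + 2)*(o + 4)*(o - 4)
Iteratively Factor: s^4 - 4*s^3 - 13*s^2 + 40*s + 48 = (s - 4)*(s^3 - 13*s - 12) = (s - 4)^2*(s^2 + 4*s + 3) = (s - 4)^2*(s + 1)*(s + 3)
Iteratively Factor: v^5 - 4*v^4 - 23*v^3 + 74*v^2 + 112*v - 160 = (v + 2)*(v^4 - 6*v^3 - 11*v^2 + 96*v - 80) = (v - 1)*(v + 2)*(v^3 - 5*v^2 - 16*v + 80) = (v - 4)*(v - 1)*(v + 2)*(v^2 - v - 20) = (v - 5)*(v - 4)*(v - 1)*(v + 2)*(v + 4)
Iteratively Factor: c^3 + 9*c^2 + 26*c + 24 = (c + 4)*(c^2 + 5*c + 6) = (c + 3)*(c + 4)*(c + 2)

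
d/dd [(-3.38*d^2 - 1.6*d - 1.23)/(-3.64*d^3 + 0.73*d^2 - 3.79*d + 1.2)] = (-12.3032*d^4 - 11.648*d^3 + 0.546600000000002*d^2 - 6.3162*d - 6.5817)/(13.2496*d^6 - 5.3144*d^5 + 28.1241*d^4 - 14.2694*d^3 + 16.1161*d^2 - 9.096*d + 1.44)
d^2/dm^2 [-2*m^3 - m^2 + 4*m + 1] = -12*m - 2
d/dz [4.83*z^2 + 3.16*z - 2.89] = 9.66*z + 3.16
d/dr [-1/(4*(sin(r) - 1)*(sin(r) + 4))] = (2*sin(r) + 3)*cos(r)/(4*(sin(r) - 1)^2*(sin(r) + 4)^2)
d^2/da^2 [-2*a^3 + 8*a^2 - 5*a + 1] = 16 - 12*a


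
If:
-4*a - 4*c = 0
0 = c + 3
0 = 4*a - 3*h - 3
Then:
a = 3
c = -3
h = 3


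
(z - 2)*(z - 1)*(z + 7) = z^3 + 4*z^2 - 19*z + 14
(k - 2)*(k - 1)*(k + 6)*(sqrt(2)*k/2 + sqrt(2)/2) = sqrt(2)*k^4/2 + 2*sqrt(2)*k^3 - 13*sqrt(2)*k^2/2 - 2*sqrt(2)*k + 6*sqrt(2)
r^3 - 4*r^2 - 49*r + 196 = (r - 7)*(r - 4)*(r + 7)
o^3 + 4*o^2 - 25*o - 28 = (o - 4)*(o + 1)*(o + 7)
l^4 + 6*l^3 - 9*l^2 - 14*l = l*(l - 2)*(l + 1)*(l + 7)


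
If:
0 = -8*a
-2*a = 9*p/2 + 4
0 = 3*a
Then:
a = 0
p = -8/9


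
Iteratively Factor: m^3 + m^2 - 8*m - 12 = (m - 3)*(m^2 + 4*m + 4) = (m - 3)*(m + 2)*(m + 2)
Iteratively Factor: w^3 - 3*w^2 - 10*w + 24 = (w - 4)*(w^2 + w - 6) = (w - 4)*(w - 2)*(w + 3)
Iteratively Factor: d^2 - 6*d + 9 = (d - 3)*(d - 3)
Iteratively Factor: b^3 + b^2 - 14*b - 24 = (b - 4)*(b^2 + 5*b + 6) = (b - 4)*(b + 2)*(b + 3)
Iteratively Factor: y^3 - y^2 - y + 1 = (y - 1)*(y^2 - 1) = (y - 1)^2*(y + 1)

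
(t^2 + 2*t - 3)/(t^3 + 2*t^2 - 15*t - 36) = (t - 1)/(t^2 - t - 12)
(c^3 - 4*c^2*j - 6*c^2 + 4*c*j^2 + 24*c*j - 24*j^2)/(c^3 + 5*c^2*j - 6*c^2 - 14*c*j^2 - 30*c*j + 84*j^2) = (c - 2*j)/(c + 7*j)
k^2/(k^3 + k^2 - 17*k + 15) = k^2/(k^3 + k^2 - 17*k + 15)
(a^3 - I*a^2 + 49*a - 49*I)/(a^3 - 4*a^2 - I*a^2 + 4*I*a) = (a^2 + 49)/(a*(a - 4))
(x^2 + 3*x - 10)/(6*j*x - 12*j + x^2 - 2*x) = (x + 5)/(6*j + x)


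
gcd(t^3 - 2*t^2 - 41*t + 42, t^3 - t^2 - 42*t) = t^2 - t - 42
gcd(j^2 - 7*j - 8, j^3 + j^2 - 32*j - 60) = 1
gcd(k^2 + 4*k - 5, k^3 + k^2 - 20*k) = k + 5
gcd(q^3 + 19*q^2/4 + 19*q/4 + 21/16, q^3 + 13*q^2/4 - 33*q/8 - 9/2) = q + 3/4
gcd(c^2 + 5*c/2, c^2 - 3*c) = c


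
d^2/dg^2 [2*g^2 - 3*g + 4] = 4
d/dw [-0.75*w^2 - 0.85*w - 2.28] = -1.5*w - 0.85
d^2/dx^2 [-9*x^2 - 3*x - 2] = -18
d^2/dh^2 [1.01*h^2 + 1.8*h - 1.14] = 2.02000000000000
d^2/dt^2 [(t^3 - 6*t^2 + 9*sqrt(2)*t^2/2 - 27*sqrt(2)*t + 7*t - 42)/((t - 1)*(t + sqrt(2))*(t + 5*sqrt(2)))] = (-10*t^6 - 3*sqrt(2)*t^6 - 126*sqrt(2)*t^5 - 18*t^5 - 1686*t^4 - 72*sqrt(2)*t^4 - 5478*sqrt(2)*t^3 - 486*t^3 - 17076*t^2 - 774*sqrt(2)*t^2 - 12492*sqrt(2)*t - 1116*t - 6928 - 300*sqrt(2))/(t^9 - 3*t^8 + 18*sqrt(2)*t^8 - 54*sqrt(2)*t^7 + 249*t^7 - 739*t^6 + 846*sqrt(2)*t^6 - 2394*sqrt(2)*t^5 + 3198*t^5 - 7626*t^4 + 4176*sqrt(2)*t^4 - 6192*sqrt(2)*t^3 + 8380*t^3 - 5460*t^2 + 5400*sqrt(2)*t^2 - 1800*sqrt(2)*t + 3000*t - 1000)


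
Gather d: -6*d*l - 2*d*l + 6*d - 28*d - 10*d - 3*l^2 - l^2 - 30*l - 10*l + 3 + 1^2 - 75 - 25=d*(-8*l - 32) - 4*l^2 - 40*l - 96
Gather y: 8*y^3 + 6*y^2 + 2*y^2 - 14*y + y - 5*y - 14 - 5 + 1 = 8*y^3 + 8*y^2 - 18*y - 18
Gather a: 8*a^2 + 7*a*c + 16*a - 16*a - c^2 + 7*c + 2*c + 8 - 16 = 8*a^2 + 7*a*c - c^2 + 9*c - 8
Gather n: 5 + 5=10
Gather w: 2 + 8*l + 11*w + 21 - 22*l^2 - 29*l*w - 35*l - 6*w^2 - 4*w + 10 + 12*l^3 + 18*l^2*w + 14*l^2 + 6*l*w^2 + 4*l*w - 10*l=12*l^3 - 8*l^2 - 37*l + w^2*(6*l - 6) + w*(18*l^2 - 25*l + 7) + 33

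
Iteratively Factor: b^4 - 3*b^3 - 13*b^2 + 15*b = (b + 3)*(b^3 - 6*b^2 + 5*b) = b*(b + 3)*(b^2 - 6*b + 5) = b*(b - 1)*(b + 3)*(b - 5)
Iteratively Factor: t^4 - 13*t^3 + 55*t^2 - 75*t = (t - 5)*(t^3 - 8*t^2 + 15*t) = (t - 5)^2*(t^2 - 3*t) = (t - 5)^2*(t - 3)*(t)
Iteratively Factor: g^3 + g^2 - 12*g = (g - 3)*(g^2 + 4*g) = (g - 3)*(g + 4)*(g)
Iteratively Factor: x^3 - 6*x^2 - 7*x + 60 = (x + 3)*(x^2 - 9*x + 20) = (x - 4)*(x + 3)*(x - 5)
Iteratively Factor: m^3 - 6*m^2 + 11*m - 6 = (m - 3)*(m^2 - 3*m + 2) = (m - 3)*(m - 2)*(m - 1)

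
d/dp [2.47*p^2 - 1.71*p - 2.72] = 4.94*p - 1.71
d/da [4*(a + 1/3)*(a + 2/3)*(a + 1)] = 12*a^2 + 16*a + 44/9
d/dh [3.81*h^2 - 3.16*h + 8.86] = 7.62*h - 3.16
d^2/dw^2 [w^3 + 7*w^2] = 6*w + 14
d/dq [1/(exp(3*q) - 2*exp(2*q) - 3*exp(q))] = (-3*exp(2*q) + 4*exp(q) + 3)*exp(-q)/(-exp(2*q) + 2*exp(q) + 3)^2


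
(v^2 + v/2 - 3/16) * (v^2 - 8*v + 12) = v^4 - 15*v^3/2 + 125*v^2/16 + 15*v/2 - 9/4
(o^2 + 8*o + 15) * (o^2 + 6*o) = o^4 + 14*o^3 + 63*o^2 + 90*o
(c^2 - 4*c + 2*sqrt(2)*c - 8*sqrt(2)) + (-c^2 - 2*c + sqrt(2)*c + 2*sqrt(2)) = -6*c + 3*sqrt(2)*c - 6*sqrt(2)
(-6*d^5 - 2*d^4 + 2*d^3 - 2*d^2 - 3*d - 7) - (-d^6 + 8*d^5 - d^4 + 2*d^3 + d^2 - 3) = d^6 - 14*d^5 - d^4 - 3*d^2 - 3*d - 4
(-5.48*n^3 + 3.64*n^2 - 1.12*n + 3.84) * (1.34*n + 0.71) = -7.3432*n^4 + 0.9868*n^3 + 1.0836*n^2 + 4.3504*n + 2.7264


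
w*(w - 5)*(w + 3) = w^3 - 2*w^2 - 15*w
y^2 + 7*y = y*(y + 7)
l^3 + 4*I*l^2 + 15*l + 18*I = (l - 3*I)*(l + I)*(l + 6*I)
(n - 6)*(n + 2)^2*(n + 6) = n^4 + 4*n^3 - 32*n^2 - 144*n - 144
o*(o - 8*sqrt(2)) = o^2 - 8*sqrt(2)*o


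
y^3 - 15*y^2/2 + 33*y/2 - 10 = (y - 4)*(y - 5/2)*(y - 1)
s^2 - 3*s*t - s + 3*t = (s - 1)*(s - 3*t)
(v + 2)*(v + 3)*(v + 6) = v^3 + 11*v^2 + 36*v + 36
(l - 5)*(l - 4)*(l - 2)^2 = l^4 - 13*l^3 + 60*l^2 - 116*l + 80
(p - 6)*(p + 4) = p^2 - 2*p - 24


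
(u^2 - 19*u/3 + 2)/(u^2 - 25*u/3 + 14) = (3*u - 1)/(3*u - 7)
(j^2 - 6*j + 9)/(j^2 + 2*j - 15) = (j - 3)/(j + 5)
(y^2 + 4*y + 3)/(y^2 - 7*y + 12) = (y^2 + 4*y + 3)/(y^2 - 7*y + 12)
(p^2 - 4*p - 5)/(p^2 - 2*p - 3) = (p - 5)/(p - 3)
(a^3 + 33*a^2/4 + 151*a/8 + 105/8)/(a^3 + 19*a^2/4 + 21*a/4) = (2*a^2 + 13*a + 15)/(2*a*(a + 3))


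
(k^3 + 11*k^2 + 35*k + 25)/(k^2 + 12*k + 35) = (k^2 + 6*k + 5)/(k + 7)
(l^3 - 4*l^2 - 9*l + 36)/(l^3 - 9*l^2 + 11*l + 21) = (l^2 - l - 12)/(l^2 - 6*l - 7)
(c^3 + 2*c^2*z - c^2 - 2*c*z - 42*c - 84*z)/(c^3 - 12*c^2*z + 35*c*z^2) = (c^3 + 2*c^2*z - c^2 - 2*c*z - 42*c - 84*z)/(c*(c^2 - 12*c*z + 35*z^2))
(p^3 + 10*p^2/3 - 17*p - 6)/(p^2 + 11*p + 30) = (p^2 - 8*p/3 - 1)/(p + 5)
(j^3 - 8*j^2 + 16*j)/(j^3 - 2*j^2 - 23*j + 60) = j*(j - 4)/(j^2 + 2*j - 15)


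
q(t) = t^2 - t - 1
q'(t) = 2*t - 1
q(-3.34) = 13.50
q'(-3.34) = -7.68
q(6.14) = 30.56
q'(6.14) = 11.28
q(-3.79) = 17.15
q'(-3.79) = -8.58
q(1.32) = -0.58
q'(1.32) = 1.64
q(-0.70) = 0.19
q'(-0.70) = -2.40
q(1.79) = 0.41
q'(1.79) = 2.58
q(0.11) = -1.10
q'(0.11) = -0.78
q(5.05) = 19.45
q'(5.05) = 9.10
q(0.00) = -1.00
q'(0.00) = -1.00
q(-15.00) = 239.00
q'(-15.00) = -31.00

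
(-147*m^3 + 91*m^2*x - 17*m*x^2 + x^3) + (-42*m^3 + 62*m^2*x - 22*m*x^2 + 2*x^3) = -189*m^3 + 153*m^2*x - 39*m*x^2 + 3*x^3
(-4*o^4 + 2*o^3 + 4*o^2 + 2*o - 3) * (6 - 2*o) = 8*o^5 - 28*o^4 + 4*o^3 + 20*o^2 + 18*o - 18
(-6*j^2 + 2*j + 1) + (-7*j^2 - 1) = -13*j^2 + 2*j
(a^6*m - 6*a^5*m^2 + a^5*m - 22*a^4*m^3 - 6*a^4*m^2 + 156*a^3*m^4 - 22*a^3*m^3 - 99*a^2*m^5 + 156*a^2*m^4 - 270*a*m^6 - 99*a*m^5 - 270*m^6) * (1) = a^6*m - 6*a^5*m^2 + a^5*m - 22*a^4*m^3 - 6*a^4*m^2 + 156*a^3*m^4 - 22*a^3*m^3 - 99*a^2*m^5 + 156*a^2*m^4 - 270*a*m^6 - 99*a*m^5 - 270*m^6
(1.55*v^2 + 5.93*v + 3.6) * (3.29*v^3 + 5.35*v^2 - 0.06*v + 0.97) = 5.0995*v^5 + 27.8022*v^4 + 43.4765*v^3 + 20.4077*v^2 + 5.5361*v + 3.492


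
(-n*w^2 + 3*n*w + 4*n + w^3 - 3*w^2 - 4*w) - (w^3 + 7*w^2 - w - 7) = -n*w^2 + 3*n*w + 4*n - 10*w^2 - 3*w + 7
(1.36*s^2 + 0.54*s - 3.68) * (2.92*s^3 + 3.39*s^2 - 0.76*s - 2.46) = 3.9712*s^5 + 6.1872*s^4 - 9.9486*s^3 - 16.2312*s^2 + 1.4684*s + 9.0528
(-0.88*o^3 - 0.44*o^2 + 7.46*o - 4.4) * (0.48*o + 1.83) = -0.4224*o^4 - 1.8216*o^3 + 2.7756*o^2 + 11.5398*o - 8.052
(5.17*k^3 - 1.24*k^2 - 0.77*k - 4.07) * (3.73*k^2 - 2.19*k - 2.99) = 19.2841*k^5 - 15.9475*k^4 - 15.6148*k^3 - 9.7872*k^2 + 11.2156*k + 12.1693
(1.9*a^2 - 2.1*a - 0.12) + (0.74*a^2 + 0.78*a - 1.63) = 2.64*a^2 - 1.32*a - 1.75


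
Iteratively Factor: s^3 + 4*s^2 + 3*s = (s)*(s^2 + 4*s + 3) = s*(s + 1)*(s + 3)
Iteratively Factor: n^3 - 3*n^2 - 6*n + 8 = (n + 2)*(n^2 - 5*n + 4) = (n - 4)*(n + 2)*(n - 1)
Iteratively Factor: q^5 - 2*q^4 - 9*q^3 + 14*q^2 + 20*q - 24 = (q + 2)*(q^4 - 4*q^3 - q^2 + 16*q - 12) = (q - 3)*(q + 2)*(q^3 - q^2 - 4*q + 4) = (q - 3)*(q - 1)*(q + 2)*(q^2 - 4) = (q - 3)*(q - 1)*(q + 2)^2*(q - 2)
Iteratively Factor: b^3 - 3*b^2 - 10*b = (b)*(b^2 - 3*b - 10) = b*(b + 2)*(b - 5)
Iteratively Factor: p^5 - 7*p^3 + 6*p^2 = (p)*(p^4 - 7*p^2 + 6*p) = p*(p - 2)*(p^3 + 2*p^2 - 3*p) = p*(p - 2)*(p - 1)*(p^2 + 3*p) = p*(p - 2)*(p - 1)*(p + 3)*(p)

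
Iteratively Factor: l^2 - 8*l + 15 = (l - 3)*(l - 5)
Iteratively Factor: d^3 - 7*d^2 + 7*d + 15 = (d - 3)*(d^2 - 4*d - 5) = (d - 3)*(d + 1)*(d - 5)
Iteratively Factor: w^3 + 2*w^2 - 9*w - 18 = (w - 3)*(w^2 + 5*w + 6) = (w - 3)*(w + 3)*(w + 2)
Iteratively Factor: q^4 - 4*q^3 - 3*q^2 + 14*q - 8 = (q + 2)*(q^3 - 6*q^2 + 9*q - 4) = (q - 1)*(q + 2)*(q^2 - 5*q + 4) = (q - 4)*(q - 1)*(q + 2)*(q - 1)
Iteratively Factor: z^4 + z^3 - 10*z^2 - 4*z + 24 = (z + 2)*(z^3 - z^2 - 8*z + 12) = (z - 2)*(z + 2)*(z^2 + z - 6) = (z - 2)^2*(z + 2)*(z + 3)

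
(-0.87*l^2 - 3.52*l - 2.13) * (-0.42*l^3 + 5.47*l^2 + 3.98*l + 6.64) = 0.3654*l^5 - 3.2805*l^4 - 21.8224*l^3 - 31.4375*l^2 - 31.8502*l - 14.1432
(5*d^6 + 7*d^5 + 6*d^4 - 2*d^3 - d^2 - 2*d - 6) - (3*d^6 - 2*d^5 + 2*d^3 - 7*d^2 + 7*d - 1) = 2*d^6 + 9*d^5 + 6*d^4 - 4*d^3 + 6*d^2 - 9*d - 5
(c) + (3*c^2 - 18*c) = 3*c^2 - 17*c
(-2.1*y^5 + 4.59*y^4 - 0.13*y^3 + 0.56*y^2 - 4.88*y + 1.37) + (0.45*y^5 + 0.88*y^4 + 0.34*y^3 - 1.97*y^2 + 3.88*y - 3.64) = -1.65*y^5 + 5.47*y^4 + 0.21*y^3 - 1.41*y^2 - 1.0*y - 2.27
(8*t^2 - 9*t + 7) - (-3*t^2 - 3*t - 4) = 11*t^2 - 6*t + 11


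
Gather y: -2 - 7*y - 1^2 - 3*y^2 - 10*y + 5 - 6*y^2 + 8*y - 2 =-9*y^2 - 9*y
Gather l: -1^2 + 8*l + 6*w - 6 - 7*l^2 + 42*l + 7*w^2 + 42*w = -7*l^2 + 50*l + 7*w^2 + 48*w - 7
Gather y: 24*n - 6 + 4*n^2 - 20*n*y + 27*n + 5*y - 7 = 4*n^2 + 51*n + y*(5 - 20*n) - 13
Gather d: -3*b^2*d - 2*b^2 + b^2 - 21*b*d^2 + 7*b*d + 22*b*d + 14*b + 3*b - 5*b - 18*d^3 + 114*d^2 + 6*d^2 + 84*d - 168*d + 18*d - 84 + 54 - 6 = -b^2 + 12*b - 18*d^3 + d^2*(120 - 21*b) + d*(-3*b^2 + 29*b - 66) - 36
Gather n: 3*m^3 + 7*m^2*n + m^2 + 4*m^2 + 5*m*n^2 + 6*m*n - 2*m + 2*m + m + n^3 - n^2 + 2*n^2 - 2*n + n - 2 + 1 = 3*m^3 + 5*m^2 + m + n^3 + n^2*(5*m + 1) + n*(7*m^2 + 6*m - 1) - 1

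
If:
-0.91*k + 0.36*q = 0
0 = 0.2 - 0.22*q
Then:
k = 0.36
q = 0.91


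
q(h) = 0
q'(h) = 0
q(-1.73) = 0.00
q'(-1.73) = 0.00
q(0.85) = 0.00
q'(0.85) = 0.00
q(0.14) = 0.00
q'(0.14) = 0.00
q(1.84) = 0.00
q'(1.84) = 0.00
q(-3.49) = 0.00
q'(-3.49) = 0.00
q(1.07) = 0.00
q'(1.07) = 0.00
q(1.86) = 0.00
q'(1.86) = 0.00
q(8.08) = 0.00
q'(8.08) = 0.00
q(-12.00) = 0.00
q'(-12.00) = 0.00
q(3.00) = 0.00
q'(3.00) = 0.00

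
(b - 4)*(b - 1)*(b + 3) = b^3 - 2*b^2 - 11*b + 12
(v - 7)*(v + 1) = v^2 - 6*v - 7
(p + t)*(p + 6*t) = p^2 + 7*p*t + 6*t^2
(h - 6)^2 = h^2 - 12*h + 36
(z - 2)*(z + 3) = z^2 + z - 6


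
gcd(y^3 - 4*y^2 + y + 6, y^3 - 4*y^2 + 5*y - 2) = y - 2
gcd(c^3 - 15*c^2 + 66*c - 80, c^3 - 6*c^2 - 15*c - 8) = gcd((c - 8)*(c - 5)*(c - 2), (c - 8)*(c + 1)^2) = c - 8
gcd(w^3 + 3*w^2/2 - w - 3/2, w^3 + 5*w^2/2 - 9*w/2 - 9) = w + 3/2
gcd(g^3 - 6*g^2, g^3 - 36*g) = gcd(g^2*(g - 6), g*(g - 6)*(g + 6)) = g^2 - 6*g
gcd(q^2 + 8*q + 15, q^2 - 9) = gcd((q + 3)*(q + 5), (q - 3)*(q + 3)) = q + 3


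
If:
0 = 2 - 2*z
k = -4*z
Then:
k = -4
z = 1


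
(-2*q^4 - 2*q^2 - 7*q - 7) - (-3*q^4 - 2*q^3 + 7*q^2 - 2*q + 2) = q^4 + 2*q^3 - 9*q^2 - 5*q - 9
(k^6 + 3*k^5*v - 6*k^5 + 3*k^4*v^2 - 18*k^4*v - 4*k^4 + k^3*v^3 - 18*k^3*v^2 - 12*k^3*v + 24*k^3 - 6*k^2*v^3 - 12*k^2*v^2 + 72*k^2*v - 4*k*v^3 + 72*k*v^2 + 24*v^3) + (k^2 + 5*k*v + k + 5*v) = k^6 + 3*k^5*v - 6*k^5 + 3*k^4*v^2 - 18*k^4*v - 4*k^4 + k^3*v^3 - 18*k^3*v^2 - 12*k^3*v + 24*k^3 - 6*k^2*v^3 - 12*k^2*v^2 + 72*k^2*v + k^2 - 4*k*v^3 + 72*k*v^2 + 5*k*v + k + 24*v^3 + 5*v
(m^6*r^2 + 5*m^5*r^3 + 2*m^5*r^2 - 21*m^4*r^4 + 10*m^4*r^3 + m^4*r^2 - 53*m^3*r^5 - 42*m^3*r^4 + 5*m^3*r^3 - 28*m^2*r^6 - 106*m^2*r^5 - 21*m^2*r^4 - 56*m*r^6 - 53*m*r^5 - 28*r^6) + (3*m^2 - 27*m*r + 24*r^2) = m^6*r^2 + 5*m^5*r^3 + 2*m^5*r^2 - 21*m^4*r^4 + 10*m^4*r^3 + m^4*r^2 - 53*m^3*r^5 - 42*m^3*r^4 + 5*m^3*r^3 - 28*m^2*r^6 - 106*m^2*r^5 - 21*m^2*r^4 + 3*m^2 - 56*m*r^6 - 53*m*r^5 - 27*m*r - 28*r^6 + 24*r^2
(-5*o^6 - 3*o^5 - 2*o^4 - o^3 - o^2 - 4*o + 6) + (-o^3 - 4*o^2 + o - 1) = -5*o^6 - 3*o^5 - 2*o^4 - 2*o^3 - 5*o^2 - 3*o + 5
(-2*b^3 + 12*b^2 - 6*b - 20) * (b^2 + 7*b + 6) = -2*b^5 - 2*b^4 + 66*b^3 + 10*b^2 - 176*b - 120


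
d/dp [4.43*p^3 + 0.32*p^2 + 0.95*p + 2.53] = 13.29*p^2 + 0.64*p + 0.95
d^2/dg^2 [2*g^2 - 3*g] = 4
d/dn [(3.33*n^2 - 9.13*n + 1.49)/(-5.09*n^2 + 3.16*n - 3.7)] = (-35.9489*n^2 - 9.4738*n + 29.0726)/(25.9081*n^4 - 32.1688*n^3 + 47.6516*n^2 - 23.384*n + 13.69)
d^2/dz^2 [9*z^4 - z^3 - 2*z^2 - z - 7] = 108*z^2 - 6*z - 4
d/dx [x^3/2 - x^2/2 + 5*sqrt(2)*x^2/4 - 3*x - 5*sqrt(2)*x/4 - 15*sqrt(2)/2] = 3*x^2/2 - x + 5*sqrt(2)*x/2 - 3 - 5*sqrt(2)/4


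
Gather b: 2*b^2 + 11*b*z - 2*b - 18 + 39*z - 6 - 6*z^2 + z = 2*b^2 + b*(11*z - 2) - 6*z^2 + 40*z - 24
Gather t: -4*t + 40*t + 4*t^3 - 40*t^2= 4*t^3 - 40*t^2 + 36*t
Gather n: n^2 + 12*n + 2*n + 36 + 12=n^2 + 14*n + 48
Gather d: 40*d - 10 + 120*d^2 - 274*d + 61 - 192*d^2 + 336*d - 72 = -72*d^2 + 102*d - 21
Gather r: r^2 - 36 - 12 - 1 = r^2 - 49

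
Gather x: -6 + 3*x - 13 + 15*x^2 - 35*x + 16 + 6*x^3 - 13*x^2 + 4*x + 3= 6*x^3 + 2*x^2 - 28*x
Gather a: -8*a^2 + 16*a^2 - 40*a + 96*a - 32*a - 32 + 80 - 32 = 8*a^2 + 24*a + 16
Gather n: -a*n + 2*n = n*(2 - a)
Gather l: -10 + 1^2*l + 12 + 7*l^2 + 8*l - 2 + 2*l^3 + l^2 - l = 2*l^3 + 8*l^2 + 8*l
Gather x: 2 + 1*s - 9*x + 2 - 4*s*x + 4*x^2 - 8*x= s + 4*x^2 + x*(-4*s - 17) + 4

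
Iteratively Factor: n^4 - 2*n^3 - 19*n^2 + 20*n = (n - 1)*(n^3 - n^2 - 20*n) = (n - 1)*(n + 4)*(n^2 - 5*n) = n*(n - 1)*(n + 4)*(n - 5)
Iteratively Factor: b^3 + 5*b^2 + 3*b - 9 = (b - 1)*(b^2 + 6*b + 9) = (b - 1)*(b + 3)*(b + 3)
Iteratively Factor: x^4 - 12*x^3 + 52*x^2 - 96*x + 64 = (x - 4)*(x^3 - 8*x^2 + 20*x - 16) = (x - 4)*(x - 2)*(x^2 - 6*x + 8) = (x - 4)^2*(x - 2)*(x - 2)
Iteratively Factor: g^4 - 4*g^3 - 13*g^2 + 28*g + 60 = (g + 2)*(g^3 - 6*g^2 - g + 30) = (g - 5)*(g + 2)*(g^2 - g - 6) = (g - 5)*(g - 3)*(g + 2)*(g + 2)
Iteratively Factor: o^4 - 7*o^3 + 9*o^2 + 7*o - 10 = (o - 5)*(o^3 - 2*o^2 - o + 2) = (o - 5)*(o - 1)*(o^2 - o - 2) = (o - 5)*(o - 1)*(o + 1)*(o - 2)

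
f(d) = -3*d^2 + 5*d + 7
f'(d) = 5 - 6*d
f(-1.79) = -11.56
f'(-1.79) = 15.74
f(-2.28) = -20.00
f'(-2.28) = 18.68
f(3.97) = -20.43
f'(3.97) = -18.82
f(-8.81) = -269.90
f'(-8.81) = 57.86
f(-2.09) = -16.55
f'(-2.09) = 17.54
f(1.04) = 8.96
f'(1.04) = -1.24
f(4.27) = -26.35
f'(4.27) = -20.62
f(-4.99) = -92.65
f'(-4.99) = 34.94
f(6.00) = -71.00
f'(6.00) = -31.00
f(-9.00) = -281.00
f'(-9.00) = 59.00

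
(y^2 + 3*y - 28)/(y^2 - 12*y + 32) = (y + 7)/(y - 8)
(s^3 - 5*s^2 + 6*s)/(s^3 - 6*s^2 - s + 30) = s*(s - 2)/(s^2 - 3*s - 10)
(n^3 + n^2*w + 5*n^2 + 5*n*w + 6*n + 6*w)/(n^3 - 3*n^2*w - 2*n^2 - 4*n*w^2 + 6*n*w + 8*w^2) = (-n^2 - 5*n - 6)/(-n^2 + 4*n*w + 2*n - 8*w)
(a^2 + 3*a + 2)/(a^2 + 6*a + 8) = (a + 1)/(a + 4)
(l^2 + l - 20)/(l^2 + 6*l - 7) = (l^2 + l - 20)/(l^2 + 6*l - 7)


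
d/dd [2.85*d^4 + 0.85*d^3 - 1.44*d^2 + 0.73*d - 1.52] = 11.4*d^3 + 2.55*d^2 - 2.88*d + 0.73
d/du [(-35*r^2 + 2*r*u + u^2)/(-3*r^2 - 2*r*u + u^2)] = 4*r*(-19*r^2 + 16*r*u - u^2)/(9*r^4 + 12*r^3*u - 2*r^2*u^2 - 4*r*u^3 + u^4)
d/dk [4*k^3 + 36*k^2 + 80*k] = 12*k^2 + 72*k + 80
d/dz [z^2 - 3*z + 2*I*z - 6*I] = 2*z - 3 + 2*I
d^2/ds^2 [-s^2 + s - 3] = -2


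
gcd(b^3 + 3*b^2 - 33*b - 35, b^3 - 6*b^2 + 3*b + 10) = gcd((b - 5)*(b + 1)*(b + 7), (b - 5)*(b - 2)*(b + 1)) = b^2 - 4*b - 5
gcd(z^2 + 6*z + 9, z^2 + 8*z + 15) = z + 3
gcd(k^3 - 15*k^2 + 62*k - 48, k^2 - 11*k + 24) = k - 8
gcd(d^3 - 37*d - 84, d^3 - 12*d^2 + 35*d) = d - 7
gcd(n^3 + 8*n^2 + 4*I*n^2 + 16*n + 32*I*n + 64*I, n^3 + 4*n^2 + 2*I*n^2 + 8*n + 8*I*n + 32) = n^2 + n*(4 + 4*I) + 16*I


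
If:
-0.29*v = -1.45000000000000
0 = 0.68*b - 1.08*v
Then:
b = 7.94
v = 5.00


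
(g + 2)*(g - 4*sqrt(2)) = g^2 - 4*sqrt(2)*g + 2*g - 8*sqrt(2)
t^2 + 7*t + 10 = (t + 2)*(t + 5)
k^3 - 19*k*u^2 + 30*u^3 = (k - 3*u)*(k - 2*u)*(k + 5*u)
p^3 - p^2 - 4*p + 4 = (p - 2)*(p - 1)*(p + 2)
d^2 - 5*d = d*(d - 5)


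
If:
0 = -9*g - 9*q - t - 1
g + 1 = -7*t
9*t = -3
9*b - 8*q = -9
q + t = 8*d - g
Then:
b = -547/243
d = -11/216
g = 4/3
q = -38/27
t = -1/3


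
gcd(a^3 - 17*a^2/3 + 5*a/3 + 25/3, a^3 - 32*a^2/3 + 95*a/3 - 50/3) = a - 5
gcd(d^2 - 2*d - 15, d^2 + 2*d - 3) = d + 3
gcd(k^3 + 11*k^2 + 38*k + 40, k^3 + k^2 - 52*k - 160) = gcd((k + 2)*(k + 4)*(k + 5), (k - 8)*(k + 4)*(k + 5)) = k^2 + 9*k + 20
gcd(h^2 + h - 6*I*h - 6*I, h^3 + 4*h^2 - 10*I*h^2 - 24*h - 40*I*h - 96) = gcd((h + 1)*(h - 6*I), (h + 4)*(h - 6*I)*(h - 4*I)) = h - 6*I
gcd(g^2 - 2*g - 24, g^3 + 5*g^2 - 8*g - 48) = g + 4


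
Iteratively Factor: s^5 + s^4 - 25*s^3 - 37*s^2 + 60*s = (s)*(s^4 + s^3 - 25*s^2 - 37*s + 60) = s*(s - 1)*(s^3 + 2*s^2 - 23*s - 60) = s*(s - 5)*(s - 1)*(s^2 + 7*s + 12) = s*(s - 5)*(s - 1)*(s + 3)*(s + 4)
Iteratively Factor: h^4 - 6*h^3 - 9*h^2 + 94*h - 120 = (h + 4)*(h^3 - 10*h^2 + 31*h - 30) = (h - 2)*(h + 4)*(h^2 - 8*h + 15) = (h - 3)*(h - 2)*(h + 4)*(h - 5)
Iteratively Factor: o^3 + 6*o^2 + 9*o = (o + 3)*(o^2 + 3*o) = o*(o + 3)*(o + 3)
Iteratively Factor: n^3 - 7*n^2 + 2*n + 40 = (n - 4)*(n^2 - 3*n - 10) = (n - 5)*(n - 4)*(n + 2)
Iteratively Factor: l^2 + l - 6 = (l - 2)*(l + 3)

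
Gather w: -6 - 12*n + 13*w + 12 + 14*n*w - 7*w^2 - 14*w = -12*n - 7*w^2 + w*(14*n - 1) + 6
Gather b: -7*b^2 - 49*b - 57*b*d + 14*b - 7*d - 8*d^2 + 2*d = -7*b^2 + b*(-57*d - 35) - 8*d^2 - 5*d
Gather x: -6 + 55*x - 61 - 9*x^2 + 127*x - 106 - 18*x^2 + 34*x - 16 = -27*x^2 + 216*x - 189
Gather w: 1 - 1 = 0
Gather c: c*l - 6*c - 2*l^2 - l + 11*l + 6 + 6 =c*(l - 6) - 2*l^2 + 10*l + 12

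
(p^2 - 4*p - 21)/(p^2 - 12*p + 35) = (p + 3)/(p - 5)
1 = 1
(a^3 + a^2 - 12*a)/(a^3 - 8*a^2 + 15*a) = (a + 4)/(a - 5)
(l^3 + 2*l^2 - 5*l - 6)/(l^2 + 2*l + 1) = (l^2 + l - 6)/(l + 1)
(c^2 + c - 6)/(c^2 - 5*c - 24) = (c - 2)/(c - 8)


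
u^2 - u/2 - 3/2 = (u - 3/2)*(u + 1)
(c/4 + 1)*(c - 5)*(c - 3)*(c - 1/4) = c^4/4 - 17*c^3/16 - 4*c^2 + 257*c/16 - 15/4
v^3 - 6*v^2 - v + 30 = (v - 5)*(v - 3)*(v + 2)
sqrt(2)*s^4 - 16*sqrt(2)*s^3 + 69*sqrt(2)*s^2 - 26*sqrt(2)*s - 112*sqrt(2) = (s - 8)*(s - 7)*(s - 2)*(sqrt(2)*s + sqrt(2))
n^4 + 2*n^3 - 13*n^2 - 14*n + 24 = (n - 3)*(n - 1)*(n + 2)*(n + 4)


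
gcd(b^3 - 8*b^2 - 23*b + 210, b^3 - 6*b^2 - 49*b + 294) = b^2 - 13*b + 42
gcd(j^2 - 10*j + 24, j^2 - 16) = j - 4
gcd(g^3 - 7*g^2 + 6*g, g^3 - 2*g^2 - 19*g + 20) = g - 1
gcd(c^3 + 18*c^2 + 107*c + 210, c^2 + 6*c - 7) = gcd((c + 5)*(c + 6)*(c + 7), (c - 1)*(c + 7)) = c + 7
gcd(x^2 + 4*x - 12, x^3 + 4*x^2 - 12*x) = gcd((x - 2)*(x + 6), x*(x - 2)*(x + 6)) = x^2 + 4*x - 12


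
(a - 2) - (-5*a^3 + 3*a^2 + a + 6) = 5*a^3 - 3*a^2 - 8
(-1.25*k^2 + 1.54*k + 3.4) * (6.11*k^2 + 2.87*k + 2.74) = -7.6375*k^4 + 5.8219*k^3 + 21.7688*k^2 + 13.9776*k + 9.316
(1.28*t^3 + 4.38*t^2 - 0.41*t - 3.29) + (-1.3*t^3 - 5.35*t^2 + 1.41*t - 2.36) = -0.02*t^3 - 0.97*t^2 + 1.0*t - 5.65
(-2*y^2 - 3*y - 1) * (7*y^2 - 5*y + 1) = -14*y^4 - 11*y^3 + 6*y^2 + 2*y - 1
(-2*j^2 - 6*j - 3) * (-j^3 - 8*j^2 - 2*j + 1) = 2*j^5 + 22*j^4 + 55*j^3 + 34*j^2 - 3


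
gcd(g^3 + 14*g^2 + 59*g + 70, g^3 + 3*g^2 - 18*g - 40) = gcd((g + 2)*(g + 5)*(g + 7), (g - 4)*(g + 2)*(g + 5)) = g^2 + 7*g + 10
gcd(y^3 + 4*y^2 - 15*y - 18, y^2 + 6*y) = y + 6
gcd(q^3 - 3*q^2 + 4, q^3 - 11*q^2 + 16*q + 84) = 1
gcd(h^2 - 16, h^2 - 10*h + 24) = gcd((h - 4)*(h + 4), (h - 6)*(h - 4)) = h - 4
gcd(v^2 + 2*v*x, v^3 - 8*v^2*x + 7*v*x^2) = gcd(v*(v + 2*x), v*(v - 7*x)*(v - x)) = v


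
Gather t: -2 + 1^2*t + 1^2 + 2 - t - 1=0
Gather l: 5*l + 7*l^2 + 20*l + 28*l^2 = 35*l^2 + 25*l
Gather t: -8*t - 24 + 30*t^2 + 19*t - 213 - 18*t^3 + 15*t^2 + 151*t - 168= -18*t^3 + 45*t^2 + 162*t - 405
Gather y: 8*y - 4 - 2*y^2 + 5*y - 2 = -2*y^2 + 13*y - 6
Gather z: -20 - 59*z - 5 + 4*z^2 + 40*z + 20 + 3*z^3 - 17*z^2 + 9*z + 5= 3*z^3 - 13*z^2 - 10*z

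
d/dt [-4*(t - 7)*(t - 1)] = 32 - 8*t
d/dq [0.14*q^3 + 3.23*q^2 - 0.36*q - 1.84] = 0.42*q^2 + 6.46*q - 0.36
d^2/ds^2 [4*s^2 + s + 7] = 8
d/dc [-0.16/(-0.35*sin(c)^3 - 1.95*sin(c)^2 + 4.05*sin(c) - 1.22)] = (-0.168*sin(c)^2 - 0.624*sin(c) + 0.648)*cos(c)/(0.35*sin(c)^3 + 1.95*sin(c)^2 - 4.05*sin(c) + 1.22)^2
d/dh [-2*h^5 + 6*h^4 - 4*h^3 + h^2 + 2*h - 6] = -10*h^4 + 24*h^3 - 12*h^2 + 2*h + 2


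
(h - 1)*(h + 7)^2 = h^3 + 13*h^2 + 35*h - 49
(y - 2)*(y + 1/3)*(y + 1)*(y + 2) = y^4 + 4*y^3/3 - 11*y^2/3 - 16*y/3 - 4/3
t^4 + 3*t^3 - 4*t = t*(t - 1)*(t + 2)^2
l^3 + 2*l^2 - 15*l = l*(l - 3)*(l + 5)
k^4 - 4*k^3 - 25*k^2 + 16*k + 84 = (k - 7)*(k - 2)*(k + 2)*(k + 3)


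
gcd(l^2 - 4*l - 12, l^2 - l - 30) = l - 6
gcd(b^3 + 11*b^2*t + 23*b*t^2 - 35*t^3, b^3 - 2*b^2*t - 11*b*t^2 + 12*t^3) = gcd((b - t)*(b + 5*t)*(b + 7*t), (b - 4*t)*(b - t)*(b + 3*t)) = -b + t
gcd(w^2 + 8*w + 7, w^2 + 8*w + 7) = w^2 + 8*w + 7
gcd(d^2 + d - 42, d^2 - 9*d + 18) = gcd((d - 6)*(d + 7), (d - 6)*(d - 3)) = d - 6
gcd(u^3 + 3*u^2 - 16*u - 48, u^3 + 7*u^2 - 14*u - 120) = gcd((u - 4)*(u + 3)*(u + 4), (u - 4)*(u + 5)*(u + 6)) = u - 4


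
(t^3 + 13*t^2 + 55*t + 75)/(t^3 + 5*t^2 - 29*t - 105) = (t^2 + 10*t + 25)/(t^2 + 2*t - 35)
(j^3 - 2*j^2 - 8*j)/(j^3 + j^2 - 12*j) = (j^2 - 2*j - 8)/(j^2 + j - 12)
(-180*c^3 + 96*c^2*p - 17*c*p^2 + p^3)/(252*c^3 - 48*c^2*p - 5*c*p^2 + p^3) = (-5*c + p)/(7*c + p)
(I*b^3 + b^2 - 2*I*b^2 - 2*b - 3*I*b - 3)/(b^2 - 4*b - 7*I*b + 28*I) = (I*b^3 + b^2*(1 - 2*I) - b*(2 + 3*I) - 3)/(b^2 - b*(4 + 7*I) + 28*I)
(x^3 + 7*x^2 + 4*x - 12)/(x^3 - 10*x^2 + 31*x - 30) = (x^3 + 7*x^2 + 4*x - 12)/(x^3 - 10*x^2 + 31*x - 30)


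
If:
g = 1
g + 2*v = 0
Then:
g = 1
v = -1/2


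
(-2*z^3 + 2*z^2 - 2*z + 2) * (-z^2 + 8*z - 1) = 2*z^5 - 18*z^4 + 20*z^3 - 20*z^2 + 18*z - 2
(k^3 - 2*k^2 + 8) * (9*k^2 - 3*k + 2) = 9*k^5 - 21*k^4 + 8*k^3 + 68*k^2 - 24*k + 16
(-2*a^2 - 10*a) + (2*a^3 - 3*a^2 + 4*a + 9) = 2*a^3 - 5*a^2 - 6*a + 9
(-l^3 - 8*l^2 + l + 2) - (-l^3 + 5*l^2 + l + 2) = -13*l^2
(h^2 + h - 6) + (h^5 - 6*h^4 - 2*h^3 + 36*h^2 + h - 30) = h^5 - 6*h^4 - 2*h^3 + 37*h^2 + 2*h - 36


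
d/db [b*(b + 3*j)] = 2*b + 3*j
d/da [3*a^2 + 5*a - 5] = 6*a + 5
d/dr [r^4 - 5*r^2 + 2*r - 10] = 4*r^3 - 10*r + 2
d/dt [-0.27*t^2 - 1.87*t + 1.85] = -0.54*t - 1.87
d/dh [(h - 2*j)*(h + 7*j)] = 2*h + 5*j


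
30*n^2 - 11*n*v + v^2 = (-6*n + v)*(-5*n + v)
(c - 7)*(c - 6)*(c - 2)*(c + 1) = c^4 - 14*c^3 + 53*c^2 - 16*c - 84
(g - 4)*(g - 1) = g^2 - 5*g + 4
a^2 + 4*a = a*(a + 4)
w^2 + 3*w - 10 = (w - 2)*(w + 5)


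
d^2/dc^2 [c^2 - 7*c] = 2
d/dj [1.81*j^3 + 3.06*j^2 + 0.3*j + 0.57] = 5.43*j^2 + 6.12*j + 0.3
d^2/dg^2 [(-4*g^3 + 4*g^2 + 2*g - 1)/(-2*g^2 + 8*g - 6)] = (34*g^3 - 105*g^2 + 114*g - 47)/(g^6 - 12*g^5 + 57*g^4 - 136*g^3 + 171*g^2 - 108*g + 27)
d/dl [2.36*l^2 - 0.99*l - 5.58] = 4.72*l - 0.99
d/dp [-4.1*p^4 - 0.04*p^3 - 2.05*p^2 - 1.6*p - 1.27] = -16.4*p^3 - 0.12*p^2 - 4.1*p - 1.6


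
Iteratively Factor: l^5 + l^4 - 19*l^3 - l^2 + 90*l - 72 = (l + 3)*(l^4 - 2*l^3 - 13*l^2 + 38*l - 24) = (l - 3)*(l + 3)*(l^3 + l^2 - 10*l + 8) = (l - 3)*(l - 2)*(l + 3)*(l^2 + 3*l - 4) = (l - 3)*(l - 2)*(l - 1)*(l + 3)*(l + 4)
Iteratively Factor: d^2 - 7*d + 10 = (d - 2)*(d - 5)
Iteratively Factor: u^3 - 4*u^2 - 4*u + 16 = (u - 4)*(u^2 - 4) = (u - 4)*(u - 2)*(u + 2)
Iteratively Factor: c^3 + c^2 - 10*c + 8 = (c - 2)*(c^2 + 3*c - 4) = (c - 2)*(c - 1)*(c + 4)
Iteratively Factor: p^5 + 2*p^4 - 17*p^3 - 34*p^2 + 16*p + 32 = (p + 2)*(p^4 - 17*p^2 + 16) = (p - 1)*(p + 2)*(p^3 + p^2 - 16*p - 16) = (p - 4)*(p - 1)*(p + 2)*(p^2 + 5*p + 4) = (p - 4)*(p - 1)*(p + 2)*(p + 4)*(p + 1)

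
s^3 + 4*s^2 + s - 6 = (s - 1)*(s + 2)*(s + 3)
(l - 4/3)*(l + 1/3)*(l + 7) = l^3 + 6*l^2 - 67*l/9 - 28/9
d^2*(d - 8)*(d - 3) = d^4 - 11*d^3 + 24*d^2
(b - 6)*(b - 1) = b^2 - 7*b + 6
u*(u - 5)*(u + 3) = u^3 - 2*u^2 - 15*u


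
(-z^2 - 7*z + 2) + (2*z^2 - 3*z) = z^2 - 10*z + 2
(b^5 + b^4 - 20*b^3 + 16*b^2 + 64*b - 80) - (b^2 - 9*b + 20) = b^5 + b^4 - 20*b^3 + 15*b^2 + 73*b - 100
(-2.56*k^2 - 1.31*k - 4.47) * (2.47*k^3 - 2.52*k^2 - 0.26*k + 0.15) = -6.3232*k^5 + 3.2155*k^4 - 7.0741*k^3 + 11.221*k^2 + 0.9657*k - 0.6705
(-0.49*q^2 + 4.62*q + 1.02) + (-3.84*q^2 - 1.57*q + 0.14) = -4.33*q^2 + 3.05*q + 1.16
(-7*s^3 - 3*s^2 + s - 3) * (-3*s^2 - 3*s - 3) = 21*s^5 + 30*s^4 + 27*s^3 + 15*s^2 + 6*s + 9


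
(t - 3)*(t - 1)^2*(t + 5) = t^4 - 18*t^2 + 32*t - 15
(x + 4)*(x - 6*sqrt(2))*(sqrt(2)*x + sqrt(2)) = sqrt(2)*x^3 - 12*x^2 + 5*sqrt(2)*x^2 - 60*x + 4*sqrt(2)*x - 48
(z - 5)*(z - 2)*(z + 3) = z^3 - 4*z^2 - 11*z + 30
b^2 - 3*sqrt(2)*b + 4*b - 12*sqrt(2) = (b + 4)*(b - 3*sqrt(2))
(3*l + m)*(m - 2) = 3*l*m - 6*l + m^2 - 2*m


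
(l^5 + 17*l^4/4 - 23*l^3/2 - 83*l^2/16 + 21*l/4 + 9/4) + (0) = l^5 + 17*l^4/4 - 23*l^3/2 - 83*l^2/16 + 21*l/4 + 9/4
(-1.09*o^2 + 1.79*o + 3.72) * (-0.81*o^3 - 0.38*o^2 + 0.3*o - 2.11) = 0.8829*o^5 - 1.0357*o^4 - 4.0204*o^3 + 1.4233*o^2 - 2.6609*o - 7.8492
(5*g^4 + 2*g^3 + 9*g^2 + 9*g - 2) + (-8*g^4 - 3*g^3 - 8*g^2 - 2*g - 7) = -3*g^4 - g^3 + g^2 + 7*g - 9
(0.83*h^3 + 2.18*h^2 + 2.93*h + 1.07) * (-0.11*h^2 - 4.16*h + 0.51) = -0.0913*h^5 - 3.6926*h^4 - 8.9678*h^3 - 11.1947*h^2 - 2.9569*h + 0.5457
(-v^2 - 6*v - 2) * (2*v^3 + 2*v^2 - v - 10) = -2*v^5 - 14*v^4 - 15*v^3 + 12*v^2 + 62*v + 20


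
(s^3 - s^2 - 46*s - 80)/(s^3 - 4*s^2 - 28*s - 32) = (s + 5)/(s + 2)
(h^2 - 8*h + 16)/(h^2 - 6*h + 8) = (h - 4)/(h - 2)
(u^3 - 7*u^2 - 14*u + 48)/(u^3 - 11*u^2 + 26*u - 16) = (u + 3)/(u - 1)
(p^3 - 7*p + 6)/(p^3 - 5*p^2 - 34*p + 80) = (p^2 + 2*p - 3)/(p^2 - 3*p - 40)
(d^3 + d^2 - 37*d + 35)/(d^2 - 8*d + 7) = (d^2 + 2*d - 35)/(d - 7)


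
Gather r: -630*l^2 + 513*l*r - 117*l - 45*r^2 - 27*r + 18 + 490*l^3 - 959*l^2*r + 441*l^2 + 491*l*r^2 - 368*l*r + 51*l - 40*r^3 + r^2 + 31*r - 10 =490*l^3 - 189*l^2 - 66*l - 40*r^3 + r^2*(491*l - 44) + r*(-959*l^2 + 145*l + 4) + 8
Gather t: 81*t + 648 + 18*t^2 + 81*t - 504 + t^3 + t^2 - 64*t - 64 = t^3 + 19*t^2 + 98*t + 80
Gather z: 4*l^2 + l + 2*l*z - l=4*l^2 + 2*l*z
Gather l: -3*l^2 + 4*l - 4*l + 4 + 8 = 12 - 3*l^2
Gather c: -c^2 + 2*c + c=-c^2 + 3*c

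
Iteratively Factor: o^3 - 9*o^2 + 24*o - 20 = (o - 2)*(o^2 - 7*o + 10) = (o - 2)^2*(o - 5)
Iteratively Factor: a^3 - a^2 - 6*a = (a + 2)*(a^2 - 3*a) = (a - 3)*(a + 2)*(a)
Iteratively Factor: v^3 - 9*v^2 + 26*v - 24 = (v - 2)*(v^2 - 7*v + 12) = (v - 3)*(v - 2)*(v - 4)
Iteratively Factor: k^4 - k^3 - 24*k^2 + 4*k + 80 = (k - 5)*(k^3 + 4*k^2 - 4*k - 16) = (k - 5)*(k + 2)*(k^2 + 2*k - 8) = (k - 5)*(k + 2)*(k + 4)*(k - 2)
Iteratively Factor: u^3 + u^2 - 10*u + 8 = (u - 2)*(u^2 + 3*u - 4) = (u - 2)*(u + 4)*(u - 1)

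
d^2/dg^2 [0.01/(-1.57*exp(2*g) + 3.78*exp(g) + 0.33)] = ((0.0628*exp(g) - 0.0378)*(-1.57*exp(2*g) + 3.78*exp(g) + 0.33) + 0.01*(3.14*exp(g) - 3.78)*(6.28*exp(g) - 7.56)*exp(g))*exp(g)/(-1.57*exp(2*g) + 3.78*exp(g) + 0.33)^3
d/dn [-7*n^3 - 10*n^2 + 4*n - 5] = -21*n^2 - 20*n + 4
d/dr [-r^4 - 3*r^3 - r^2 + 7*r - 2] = -4*r^3 - 9*r^2 - 2*r + 7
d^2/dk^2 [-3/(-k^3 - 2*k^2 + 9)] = 6*(k^2*(3*k + 4)^2 - (3*k + 2)*(k^3 + 2*k^2 - 9))/(k^3 + 2*k^2 - 9)^3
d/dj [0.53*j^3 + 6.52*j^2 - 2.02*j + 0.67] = 1.59*j^2 + 13.04*j - 2.02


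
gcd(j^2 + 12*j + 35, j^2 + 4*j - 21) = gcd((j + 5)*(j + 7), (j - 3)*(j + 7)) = j + 7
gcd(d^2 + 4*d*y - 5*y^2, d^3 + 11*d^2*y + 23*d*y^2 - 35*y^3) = -d^2 - 4*d*y + 5*y^2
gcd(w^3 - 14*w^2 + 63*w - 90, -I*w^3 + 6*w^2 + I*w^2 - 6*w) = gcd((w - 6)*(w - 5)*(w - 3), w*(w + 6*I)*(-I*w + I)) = 1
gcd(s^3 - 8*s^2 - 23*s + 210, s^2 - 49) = s - 7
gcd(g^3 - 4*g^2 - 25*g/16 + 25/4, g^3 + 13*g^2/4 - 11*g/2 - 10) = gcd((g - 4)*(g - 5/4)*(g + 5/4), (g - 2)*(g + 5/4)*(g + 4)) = g + 5/4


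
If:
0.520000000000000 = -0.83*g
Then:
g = -0.63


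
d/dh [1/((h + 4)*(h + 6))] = 2*(-h - 5)/(h^4 + 20*h^3 + 148*h^2 + 480*h + 576)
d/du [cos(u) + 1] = -sin(u)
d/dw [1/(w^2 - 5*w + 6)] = (5 - 2*w)/(w^2 - 5*w + 6)^2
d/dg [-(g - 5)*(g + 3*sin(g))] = -g - (g - 5)*(3*cos(g) + 1) - 3*sin(g)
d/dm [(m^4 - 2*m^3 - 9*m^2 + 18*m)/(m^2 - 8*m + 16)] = 2*(m^4 - 9*m^3 + 12*m^2 + 27*m - 36)/(m^3 - 12*m^2 + 48*m - 64)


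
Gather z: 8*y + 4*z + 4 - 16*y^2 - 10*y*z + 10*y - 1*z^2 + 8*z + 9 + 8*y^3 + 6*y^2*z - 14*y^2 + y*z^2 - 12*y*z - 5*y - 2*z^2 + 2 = 8*y^3 - 30*y^2 + 13*y + z^2*(y - 3) + z*(6*y^2 - 22*y + 12) + 15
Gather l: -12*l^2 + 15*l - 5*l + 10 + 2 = -12*l^2 + 10*l + 12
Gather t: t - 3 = t - 3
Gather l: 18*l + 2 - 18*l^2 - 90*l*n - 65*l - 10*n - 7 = -18*l^2 + l*(-90*n - 47) - 10*n - 5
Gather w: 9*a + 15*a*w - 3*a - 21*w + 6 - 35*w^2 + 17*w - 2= 6*a - 35*w^2 + w*(15*a - 4) + 4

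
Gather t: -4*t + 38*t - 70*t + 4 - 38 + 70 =36 - 36*t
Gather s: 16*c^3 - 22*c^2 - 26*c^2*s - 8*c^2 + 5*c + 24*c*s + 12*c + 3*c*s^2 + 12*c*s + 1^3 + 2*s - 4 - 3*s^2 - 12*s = 16*c^3 - 30*c^2 + 17*c + s^2*(3*c - 3) + s*(-26*c^2 + 36*c - 10) - 3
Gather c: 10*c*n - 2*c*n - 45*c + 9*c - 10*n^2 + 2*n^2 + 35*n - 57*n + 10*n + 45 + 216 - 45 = c*(8*n - 36) - 8*n^2 - 12*n + 216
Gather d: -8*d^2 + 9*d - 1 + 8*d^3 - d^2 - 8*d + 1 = 8*d^3 - 9*d^2 + d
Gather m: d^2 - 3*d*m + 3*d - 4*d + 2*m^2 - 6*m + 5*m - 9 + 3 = d^2 - d + 2*m^2 + m*(-3*d - 1) - 6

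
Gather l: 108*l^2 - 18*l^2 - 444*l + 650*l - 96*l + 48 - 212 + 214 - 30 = 90*l^2 + 110*l + 20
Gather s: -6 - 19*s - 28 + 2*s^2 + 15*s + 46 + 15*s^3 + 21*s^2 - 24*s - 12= 15*s^3 + 23*s^2 - 28*s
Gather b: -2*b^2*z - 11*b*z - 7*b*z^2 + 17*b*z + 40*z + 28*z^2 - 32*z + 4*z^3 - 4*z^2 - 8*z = -2*b^2*z + b*(-7*z^2 + 6*z) + 4*z^3 + 24*z^2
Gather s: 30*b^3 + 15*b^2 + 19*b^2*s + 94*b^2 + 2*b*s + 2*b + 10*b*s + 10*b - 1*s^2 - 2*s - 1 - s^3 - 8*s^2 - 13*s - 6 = 30*b^3 + 109*b^2 + 12*b - s^3 - 9*s^2 + s*(19*b^2 + 12*b - 15) - 7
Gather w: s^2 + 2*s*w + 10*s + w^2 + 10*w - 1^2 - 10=s^2 + 10*s + w^2 + w*(2*s + 10) - 11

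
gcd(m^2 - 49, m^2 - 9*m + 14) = m - 7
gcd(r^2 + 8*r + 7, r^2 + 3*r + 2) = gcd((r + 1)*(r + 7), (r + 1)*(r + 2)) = r + 1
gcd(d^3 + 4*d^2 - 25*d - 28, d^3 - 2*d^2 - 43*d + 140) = d^2 + 3*d - 28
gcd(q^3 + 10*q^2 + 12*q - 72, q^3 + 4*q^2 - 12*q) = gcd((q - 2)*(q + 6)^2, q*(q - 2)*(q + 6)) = q^2 + 4*q - 12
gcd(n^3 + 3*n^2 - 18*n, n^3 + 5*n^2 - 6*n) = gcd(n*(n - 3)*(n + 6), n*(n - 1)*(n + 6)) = n^2 + 6*n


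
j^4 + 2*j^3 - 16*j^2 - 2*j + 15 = (j - 3)*(j - 1)*(j + 1)*(j + 5)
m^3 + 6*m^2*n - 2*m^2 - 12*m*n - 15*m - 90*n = (m - 5)*(m + 3)*(m + 6*n)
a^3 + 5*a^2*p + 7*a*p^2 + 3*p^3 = (a + p)^2*(a + 3*p)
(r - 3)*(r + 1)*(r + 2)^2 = r^4 + 2*r^3 - 7*r^2 - 20*r - 12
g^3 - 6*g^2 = g^2*(g - 6)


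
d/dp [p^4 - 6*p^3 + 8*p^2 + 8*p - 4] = 4*p^3 - 18*p^2 + 16*p + 8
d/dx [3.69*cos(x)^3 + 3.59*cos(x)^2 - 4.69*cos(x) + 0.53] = (-11.07*cos(x)^2 - 7.18*cos(x) + 4.69)*sin(x)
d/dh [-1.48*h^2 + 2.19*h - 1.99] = 2.19 - 2.96*h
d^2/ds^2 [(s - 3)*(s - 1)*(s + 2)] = 6*s - 4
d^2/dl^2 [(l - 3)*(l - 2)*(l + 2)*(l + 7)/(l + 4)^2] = 2*(l^4 + 16*l^3 + 96*l^2 + 376*l - 20)/(l^4 + 16*l^3 + 96*l^2 + 256*l + 256)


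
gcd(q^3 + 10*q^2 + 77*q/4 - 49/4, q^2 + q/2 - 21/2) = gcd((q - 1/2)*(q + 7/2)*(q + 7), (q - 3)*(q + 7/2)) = q + 7/2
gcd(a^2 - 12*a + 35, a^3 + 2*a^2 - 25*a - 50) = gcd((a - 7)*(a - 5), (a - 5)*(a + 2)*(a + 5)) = a - 5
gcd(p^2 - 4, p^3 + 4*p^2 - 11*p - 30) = p + 2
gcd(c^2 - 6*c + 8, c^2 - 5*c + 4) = c - 4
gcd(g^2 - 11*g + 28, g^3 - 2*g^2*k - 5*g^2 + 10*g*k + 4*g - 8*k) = g - 4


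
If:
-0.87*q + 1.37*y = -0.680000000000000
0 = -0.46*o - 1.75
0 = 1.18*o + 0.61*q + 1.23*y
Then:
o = -3.80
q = 3.67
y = 1.83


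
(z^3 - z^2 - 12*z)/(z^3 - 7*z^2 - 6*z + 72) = z/(z - 6)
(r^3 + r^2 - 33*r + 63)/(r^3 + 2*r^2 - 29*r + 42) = (r - 3)/(r - 2)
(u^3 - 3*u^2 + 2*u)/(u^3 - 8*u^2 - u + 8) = u*(u - 2)/(u^2 - 7*u - 8)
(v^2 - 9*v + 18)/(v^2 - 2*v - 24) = (v - 3)/(v + 4)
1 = 1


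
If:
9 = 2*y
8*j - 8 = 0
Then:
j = 1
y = 9/2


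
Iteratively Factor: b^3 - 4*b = (b - 2)*(b^2 + 2*b) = b*(b - 2)*(b + 2)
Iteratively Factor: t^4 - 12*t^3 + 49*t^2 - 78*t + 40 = (t - 1)*(t^3 - 11*t^2 + 38*t - 40) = (t - 5)*(t - 1)*(t^2 - 6*t + 8) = (t - 5)*(t - 4)*(t - 1)*(t - 2)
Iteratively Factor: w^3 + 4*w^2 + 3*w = (w)*(w^2 + 4*w + 3) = w*(w + 1)*(w + 3)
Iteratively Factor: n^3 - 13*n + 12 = (n - 3)*(n^2 + 3*n - 4) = (n - 3)*(n + 4)*(n - 1)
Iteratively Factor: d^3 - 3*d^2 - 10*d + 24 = (d - 4)*(d^2 + d - 6) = (d - 4)*(d + 3)*(d - 2)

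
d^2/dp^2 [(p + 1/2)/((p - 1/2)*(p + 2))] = 2*(8*p^3 + 12*p^2 + 42*p + 25)/(8*p^6 + 36*p^5 + 30*p^4 - 45*p^3 - 30*p^2 + 36*p - 8)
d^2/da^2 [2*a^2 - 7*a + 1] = 4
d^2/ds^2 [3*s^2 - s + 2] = 6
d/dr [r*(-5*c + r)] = -5*c + 2*r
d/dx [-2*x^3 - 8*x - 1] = -6*x^2 - 8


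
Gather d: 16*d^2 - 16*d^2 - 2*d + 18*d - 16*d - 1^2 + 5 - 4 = 0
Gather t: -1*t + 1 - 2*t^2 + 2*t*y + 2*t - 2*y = -2*t^2 + t*(2*y + 1) - 2*y + 1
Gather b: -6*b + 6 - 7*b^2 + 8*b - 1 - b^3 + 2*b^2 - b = -b^3 - 5*b^2 + b + 5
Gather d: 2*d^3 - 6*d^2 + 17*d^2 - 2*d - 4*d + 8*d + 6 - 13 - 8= 2*d^3 + 11*d^2 + 2*d - 15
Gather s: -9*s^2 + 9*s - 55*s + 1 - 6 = -9*s^2 - 46*s - 5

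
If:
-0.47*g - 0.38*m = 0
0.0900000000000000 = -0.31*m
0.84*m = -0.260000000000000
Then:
No Solution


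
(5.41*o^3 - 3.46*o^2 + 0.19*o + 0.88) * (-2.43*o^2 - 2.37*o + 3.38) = -13.1463*o^5 - 4.4139*o^4 + 26.0243*o^3 - 14.2835*o^2 - 1.4434*o + 2.9744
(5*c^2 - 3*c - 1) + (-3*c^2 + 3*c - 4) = 2*c^2 - 5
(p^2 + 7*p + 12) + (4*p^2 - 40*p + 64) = 5*p^2 - 33*p + 76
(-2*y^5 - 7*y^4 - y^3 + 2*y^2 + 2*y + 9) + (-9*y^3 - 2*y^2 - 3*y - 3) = -2*y^5 - 7*y^4 - 10*y^3 - y + 6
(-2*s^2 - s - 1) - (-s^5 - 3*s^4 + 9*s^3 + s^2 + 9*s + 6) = s^5 + 3*s^4 - 9*s^3 - 3*s^2 - 10*s - 7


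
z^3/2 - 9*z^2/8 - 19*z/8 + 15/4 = (z/2 + 1)*(z - 3)*(z - 5/4)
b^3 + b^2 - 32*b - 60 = (b - 6)*(b + 2)*(b + 5)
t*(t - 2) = t^2 - 2*t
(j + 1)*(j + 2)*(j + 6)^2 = j^4 + 15*j^3 + 74*j^2 + 132*j + 72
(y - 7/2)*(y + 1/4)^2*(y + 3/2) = y^4 - 3*y^3/2 - 99*y^2/16 - 11*y/4 - 21/64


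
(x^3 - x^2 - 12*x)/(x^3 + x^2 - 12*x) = (x^2 - x - 12)/(x^2 + x - 12)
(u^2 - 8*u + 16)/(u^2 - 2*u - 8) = (u - 4)/(u + 2)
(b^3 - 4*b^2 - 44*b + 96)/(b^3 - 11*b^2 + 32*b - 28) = (b^2 - 2*b - 48)/(b^2 - 9*b + 14)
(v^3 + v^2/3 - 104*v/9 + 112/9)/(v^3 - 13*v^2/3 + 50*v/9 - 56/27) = 3*(v + 4)/(3*v - 2)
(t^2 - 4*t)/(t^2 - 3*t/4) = 4*(t - 4)/(4*t - 3)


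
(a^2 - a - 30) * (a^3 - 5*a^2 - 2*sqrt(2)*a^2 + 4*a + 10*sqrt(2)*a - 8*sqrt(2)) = a^5 - 6*a^4 - 2*sqrt(2)*a^4 - 21*a^3 + 12*sqrt(2)*a^3 + 42*sqrt(2)*a^2 + 146*a^2 - 292*sqrt(2)*a - 120*a + 240*sqrt(2)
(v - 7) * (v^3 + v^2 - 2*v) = v^4 - 6*v^3 - 9*v^2 + 14*v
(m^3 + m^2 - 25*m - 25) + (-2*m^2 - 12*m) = m^3 - m^2 - 37*m - 25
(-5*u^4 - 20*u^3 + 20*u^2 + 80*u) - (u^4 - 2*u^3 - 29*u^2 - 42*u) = -6*u^4 - 18*u^3 + 49*u^2 + 122*u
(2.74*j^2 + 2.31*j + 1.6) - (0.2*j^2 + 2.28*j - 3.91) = 2.54*j^2 + 0.0300000000000002*j + 5.51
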